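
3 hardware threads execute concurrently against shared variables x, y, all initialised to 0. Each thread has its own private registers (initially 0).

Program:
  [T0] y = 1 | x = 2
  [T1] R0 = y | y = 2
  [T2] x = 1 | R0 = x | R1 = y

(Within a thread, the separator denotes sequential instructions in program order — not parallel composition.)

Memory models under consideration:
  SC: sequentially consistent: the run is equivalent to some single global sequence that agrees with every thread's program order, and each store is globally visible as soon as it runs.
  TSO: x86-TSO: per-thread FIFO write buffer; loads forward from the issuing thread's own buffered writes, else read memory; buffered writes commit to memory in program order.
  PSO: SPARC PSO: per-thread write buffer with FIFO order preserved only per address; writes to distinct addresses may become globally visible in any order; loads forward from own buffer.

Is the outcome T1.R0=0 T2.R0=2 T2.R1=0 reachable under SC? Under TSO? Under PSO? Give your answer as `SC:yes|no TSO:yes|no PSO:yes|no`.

SC:no TSO:no PSO:yes

outcome vector order: (T1.R0,T2.R0,T2.R1)
[SC] allowed = {010, 011, 012, 021, 022, 110, 111, 112, 121, 122}
[TSO] allowed = {010, 011, 012, 021, 022, 110, 111, 112, 121, 122}
[PSO] allowed = {010, 011, 012, 020, 021, 022, 110, 111, 112, 120, 121, 122}
target 020 ∈ {PSO}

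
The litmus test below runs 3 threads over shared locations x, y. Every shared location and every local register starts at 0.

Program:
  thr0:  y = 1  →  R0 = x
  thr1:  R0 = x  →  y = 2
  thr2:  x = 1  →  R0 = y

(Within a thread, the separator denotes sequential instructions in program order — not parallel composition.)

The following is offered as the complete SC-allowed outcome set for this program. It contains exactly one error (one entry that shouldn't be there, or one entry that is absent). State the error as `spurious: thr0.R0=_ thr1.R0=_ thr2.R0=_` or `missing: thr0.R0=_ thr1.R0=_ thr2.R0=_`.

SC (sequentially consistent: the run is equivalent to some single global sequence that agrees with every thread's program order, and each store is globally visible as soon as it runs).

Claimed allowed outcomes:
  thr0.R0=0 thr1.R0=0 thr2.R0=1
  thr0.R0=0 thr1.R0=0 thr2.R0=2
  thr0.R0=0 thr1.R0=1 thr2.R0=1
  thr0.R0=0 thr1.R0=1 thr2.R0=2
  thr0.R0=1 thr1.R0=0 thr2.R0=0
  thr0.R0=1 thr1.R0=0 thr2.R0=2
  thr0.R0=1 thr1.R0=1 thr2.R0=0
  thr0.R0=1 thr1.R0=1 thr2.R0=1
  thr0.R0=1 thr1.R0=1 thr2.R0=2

outcome vector order: (thr0.R0,thr1.R0,thr2.R0)
SC (10): <0 0 1>; <0 0 2>; <0 1 1>; <0 1 2>; <1 0 0>; <1 0 1>; <1 0 2>; <1 1 0>; <1 1 1>; <1 1 2>
SC∖claimed = {<1 0 1>}

missing: thr0.R0=1 thr1.R0=0 thr2.R0=1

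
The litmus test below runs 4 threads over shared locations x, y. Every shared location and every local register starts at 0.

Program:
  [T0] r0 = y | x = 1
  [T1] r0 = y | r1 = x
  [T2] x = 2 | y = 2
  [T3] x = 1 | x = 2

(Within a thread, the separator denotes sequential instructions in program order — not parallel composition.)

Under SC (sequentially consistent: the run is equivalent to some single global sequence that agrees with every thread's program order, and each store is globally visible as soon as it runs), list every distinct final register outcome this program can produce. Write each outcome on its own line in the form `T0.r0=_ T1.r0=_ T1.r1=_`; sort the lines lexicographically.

outcome vector order: (T0.r0,T1.r0,T1.r1)
|SC outcomes| = 10

T0.r0=0 T1.r0=0 T1.r1=0
T0.r0=0 T1.r0=0 T1.r1=1
T0.r0=0 T1.r0=0 T1.r1=2
T0.r0=0 T1.r0=2 T1.r1=1
T0.r0=0 T1.r0=2 T1.r1=2
T0.r0=2 T1.r0=0 T1.r1=0
T0.r0=2 T1.r0=0 T1.r1=1
T0.r0=2 T1.r0=0 T1.r1=2
T0.r0=2 T1.r0=2 T1.r1=1
T0.r0=2 T1.r0=2 T1.r1=2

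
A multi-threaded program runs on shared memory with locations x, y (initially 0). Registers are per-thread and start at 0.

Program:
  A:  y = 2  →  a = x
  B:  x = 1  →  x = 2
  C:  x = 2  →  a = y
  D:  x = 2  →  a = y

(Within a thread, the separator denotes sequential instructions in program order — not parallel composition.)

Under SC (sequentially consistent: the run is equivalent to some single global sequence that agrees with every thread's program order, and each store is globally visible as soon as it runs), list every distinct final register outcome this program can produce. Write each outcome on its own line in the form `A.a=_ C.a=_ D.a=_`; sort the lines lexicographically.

A.a=0 C.a=2 D.a=2
A.a=1 C.a=0 D.a=0
A.a=1 C.a=0 D.a=2
A.a=1 C.a=2 D.a=0
A.a=1 C.a=2 D.a=2
A.a=2 C.a=0 D.a=0
A.a=2 C.a=0 D.a=2
A.a=2 C.a=2 D.a=0
A.a=2 C.a=2 D.a=2

outcome vector order: (A.a,C.a,D.a)
|SC outcomes| = 9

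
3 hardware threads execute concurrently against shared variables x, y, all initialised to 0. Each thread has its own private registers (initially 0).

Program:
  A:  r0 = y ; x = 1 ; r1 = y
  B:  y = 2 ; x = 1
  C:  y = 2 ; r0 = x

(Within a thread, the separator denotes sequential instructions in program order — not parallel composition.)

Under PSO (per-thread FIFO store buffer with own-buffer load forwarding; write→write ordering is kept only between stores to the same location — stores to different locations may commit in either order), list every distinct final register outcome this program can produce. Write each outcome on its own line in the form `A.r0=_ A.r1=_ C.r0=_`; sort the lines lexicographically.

outcome vector order: (A.r0,A.r1,C.r0)
|PSO outcomes| = 6

A.r0=0 A.r1=0 C.r0=0
A.r0=0 A.r1=0 C.r0=1
A.r0=0 A.r1=2 C.r0=0
A.r0=0 A.r1=2 C.r0=1
A.r0=2 A.r1=2 C.r0=0
A.r0=2 A.r1=2 C.r0=1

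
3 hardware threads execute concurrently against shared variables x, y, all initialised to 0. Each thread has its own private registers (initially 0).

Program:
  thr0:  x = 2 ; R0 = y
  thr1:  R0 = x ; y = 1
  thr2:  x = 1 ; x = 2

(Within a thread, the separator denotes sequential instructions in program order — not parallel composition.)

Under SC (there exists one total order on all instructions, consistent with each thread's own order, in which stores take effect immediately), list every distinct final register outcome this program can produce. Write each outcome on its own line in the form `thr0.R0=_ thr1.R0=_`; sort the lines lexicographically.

outcome vector order: (thr0.R0,thr1.R0)
|SC outcomes| = 6

thr0.R0=0 thr1.R0=0
thr0.R0=0 thr1.R0=1
thr0.R0=0 thr1.R0=2
thr0.R0=1 thr1.R0=0
thr0.R0=1 thr1.R0=1
thr0.R0=1 thr1.R0=2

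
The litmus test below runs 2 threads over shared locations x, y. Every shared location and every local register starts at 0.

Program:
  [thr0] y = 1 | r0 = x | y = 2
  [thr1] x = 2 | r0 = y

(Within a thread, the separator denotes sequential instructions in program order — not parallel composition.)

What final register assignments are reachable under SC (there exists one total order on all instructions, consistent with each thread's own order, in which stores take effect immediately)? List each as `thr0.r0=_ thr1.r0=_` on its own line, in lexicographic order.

thr0.r0=0 thr1.r0=1
thr0.r0=0 thr1.r0=2
thr0.r0=2 thr1.r0=0
thr0.r0=2 thr1.r0=1
thr0.r0=2 thr1.r0=2

outcome vector order: (thr0.r0,thr1.r0)
|SC outcomes| = 5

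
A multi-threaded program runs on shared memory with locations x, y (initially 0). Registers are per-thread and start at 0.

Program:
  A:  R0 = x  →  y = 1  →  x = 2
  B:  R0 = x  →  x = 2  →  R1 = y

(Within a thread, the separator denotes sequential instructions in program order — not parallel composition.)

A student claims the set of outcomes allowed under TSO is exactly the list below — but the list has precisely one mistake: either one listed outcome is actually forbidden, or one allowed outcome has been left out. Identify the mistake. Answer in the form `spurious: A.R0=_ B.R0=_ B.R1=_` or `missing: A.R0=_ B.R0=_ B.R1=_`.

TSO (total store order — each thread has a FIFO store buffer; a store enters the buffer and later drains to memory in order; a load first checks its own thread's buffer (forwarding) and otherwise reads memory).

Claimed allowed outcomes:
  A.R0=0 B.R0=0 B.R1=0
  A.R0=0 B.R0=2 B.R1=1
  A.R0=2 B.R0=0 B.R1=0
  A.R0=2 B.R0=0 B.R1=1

missing: A.R0=0 B.R0=0 B.R1=1

outcome vector order: (A.R0,B.R0,B.R1)
[TSO] allowed = {<0 0 0>, <0 0 1>, <0 2 1>, <2 0 0>, <2 0 1>}
TSO∖claimed = {<0 0 1>}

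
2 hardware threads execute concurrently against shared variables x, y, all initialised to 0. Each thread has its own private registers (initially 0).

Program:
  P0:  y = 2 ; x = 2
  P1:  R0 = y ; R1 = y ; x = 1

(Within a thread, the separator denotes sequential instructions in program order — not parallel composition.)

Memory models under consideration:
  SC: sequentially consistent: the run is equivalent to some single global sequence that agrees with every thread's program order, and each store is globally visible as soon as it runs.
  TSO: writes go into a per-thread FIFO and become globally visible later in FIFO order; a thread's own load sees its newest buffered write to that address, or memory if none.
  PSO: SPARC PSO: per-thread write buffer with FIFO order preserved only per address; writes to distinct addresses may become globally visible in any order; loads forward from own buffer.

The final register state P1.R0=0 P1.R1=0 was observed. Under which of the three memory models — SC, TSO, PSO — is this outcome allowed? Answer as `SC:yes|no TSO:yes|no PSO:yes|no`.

outcome vector order: (P1.R0,P1.R1)
under SC → <0 0>; <0 2>; <2 2>
under TSO → <0 0>; <0 2>; <2 2>
under PSO → <0 0>; <0 2>; <2 2>
target <0 0> ∈ {SC,TSO,PSO}

SC:yes TSO:yes PSO:yes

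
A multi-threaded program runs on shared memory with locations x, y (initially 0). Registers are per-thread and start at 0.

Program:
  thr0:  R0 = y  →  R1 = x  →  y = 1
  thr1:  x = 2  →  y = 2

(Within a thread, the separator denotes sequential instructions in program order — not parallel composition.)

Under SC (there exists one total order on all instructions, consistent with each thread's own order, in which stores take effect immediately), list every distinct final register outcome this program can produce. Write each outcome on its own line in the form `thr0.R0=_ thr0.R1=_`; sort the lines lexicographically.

outcome vector order: (thr0.R0,thr0.R1)
|SC outcomes| = 3

thr0.R0=0 thr0.R1=0
thr0.R0=0 thr0.R1=2
thr0.R0=2 thr0.R1=2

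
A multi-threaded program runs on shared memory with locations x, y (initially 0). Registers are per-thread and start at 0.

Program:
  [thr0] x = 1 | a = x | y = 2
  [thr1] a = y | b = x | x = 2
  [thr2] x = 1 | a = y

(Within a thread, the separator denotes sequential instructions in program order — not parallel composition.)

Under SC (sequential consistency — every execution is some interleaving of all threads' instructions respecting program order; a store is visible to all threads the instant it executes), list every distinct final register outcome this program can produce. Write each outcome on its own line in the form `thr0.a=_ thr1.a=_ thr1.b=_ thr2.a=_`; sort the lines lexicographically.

outcome vector order: (thr0.a,thr1.a,thr1.b,thr2.a)
|SC outcomes| = 10

thr0.a=1 thr1.a=0 thr1.b=0 thr2.a=0
thr0.a=1 thr1.a=0 thr1.b=0 thr2.a=2
thr0.a=1 thr1.a=0 thr1.b=1 thr2.a=0
thr0.a=1 thr1.a=0 thr1.b=1 thr2.a=2
thr0.a=1 thr1.a=2 thr1.b=1 thr2.a=0
thr0.a=1 thr1.a=2 thr1.b=1 thr2.a=2
thr0.a=2 thr1.a=0 thr1.b=0 thr2.a=0
thr0.a=2 thr1.a=0 thr1.b=0 thr2.a=2
thr0.a=2 thr1.a=0 thr1.b=1 thr2.a=0
thr0.a=2 thr1.a=0 thr1.b=1 thr2.a=2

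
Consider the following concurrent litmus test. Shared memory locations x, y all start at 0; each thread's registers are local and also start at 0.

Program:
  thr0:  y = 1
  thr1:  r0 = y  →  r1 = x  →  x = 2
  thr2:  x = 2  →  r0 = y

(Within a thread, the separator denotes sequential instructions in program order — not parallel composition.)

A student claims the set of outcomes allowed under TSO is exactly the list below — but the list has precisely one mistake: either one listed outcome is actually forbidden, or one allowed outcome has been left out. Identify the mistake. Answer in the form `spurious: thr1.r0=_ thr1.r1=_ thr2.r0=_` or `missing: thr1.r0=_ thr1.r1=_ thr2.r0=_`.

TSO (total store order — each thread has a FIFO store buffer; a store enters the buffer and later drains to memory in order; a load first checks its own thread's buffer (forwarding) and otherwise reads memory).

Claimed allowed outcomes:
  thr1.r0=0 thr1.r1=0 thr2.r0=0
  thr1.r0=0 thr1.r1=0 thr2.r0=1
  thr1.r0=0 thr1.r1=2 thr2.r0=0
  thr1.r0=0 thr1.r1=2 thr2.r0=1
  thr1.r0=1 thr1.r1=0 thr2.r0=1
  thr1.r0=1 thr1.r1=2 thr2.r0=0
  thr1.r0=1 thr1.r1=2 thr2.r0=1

outcome vector order: (thr1.r0,thr1.r1,thr2.r0)
under TSO → (0,0,0) (0,0,1) (0,2,0) (0,2,1) (1,0,0) (1,0,1) (1,2,0) (1,2,1)
TSO∖claimed = {(1,0,0)}

missing: thr1.r0=1 thr1.r1=0 thr2.r0=0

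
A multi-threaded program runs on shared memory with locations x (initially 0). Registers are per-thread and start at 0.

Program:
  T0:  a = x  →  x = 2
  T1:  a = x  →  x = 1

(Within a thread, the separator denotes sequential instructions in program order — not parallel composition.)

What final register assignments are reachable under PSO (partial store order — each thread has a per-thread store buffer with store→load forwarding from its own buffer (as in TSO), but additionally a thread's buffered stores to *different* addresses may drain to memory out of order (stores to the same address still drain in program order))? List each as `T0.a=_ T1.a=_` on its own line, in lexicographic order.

outcome vector order: (T0.a,T1.a)
|PSO outcomes| = 3

T0.a=0 T1.a=0
T0.a=0 T1.a=2
T0.a=1 T1.a=0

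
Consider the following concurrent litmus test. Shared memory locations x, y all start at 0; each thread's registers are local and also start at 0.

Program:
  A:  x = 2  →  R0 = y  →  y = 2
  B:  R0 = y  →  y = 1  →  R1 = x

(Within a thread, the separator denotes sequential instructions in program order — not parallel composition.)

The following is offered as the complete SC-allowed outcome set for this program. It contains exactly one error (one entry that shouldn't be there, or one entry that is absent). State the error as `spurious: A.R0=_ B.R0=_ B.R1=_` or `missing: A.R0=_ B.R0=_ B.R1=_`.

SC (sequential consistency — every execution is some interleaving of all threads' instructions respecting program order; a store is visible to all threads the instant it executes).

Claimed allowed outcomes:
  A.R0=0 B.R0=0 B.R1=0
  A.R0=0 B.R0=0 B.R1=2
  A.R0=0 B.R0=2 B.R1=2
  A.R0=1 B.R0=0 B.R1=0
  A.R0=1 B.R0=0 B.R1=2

outcome vector order: (A.R0,B.R0,B.R1)
[SC] allowed = {002, 022, 100, 102}
claimed∖SC = {000}

spurious: A.R0=0 B.R0=0 B.R1=0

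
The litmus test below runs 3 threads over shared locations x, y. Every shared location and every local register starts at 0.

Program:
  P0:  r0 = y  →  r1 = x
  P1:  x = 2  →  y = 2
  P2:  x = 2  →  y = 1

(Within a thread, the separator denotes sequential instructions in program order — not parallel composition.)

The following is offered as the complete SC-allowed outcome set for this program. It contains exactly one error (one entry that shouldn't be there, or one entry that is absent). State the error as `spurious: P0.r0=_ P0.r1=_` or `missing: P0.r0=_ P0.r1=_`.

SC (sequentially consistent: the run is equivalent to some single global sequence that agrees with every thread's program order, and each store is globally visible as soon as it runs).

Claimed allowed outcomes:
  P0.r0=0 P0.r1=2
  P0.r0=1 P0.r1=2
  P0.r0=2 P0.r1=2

missing: P0.r0=0 P0.r1=0

outcome vector order: (P0.r0,P0.r1)
SC (4): (0,0); (0,2); (1,2); (2,2)
SC∖claimed = {(0,0)}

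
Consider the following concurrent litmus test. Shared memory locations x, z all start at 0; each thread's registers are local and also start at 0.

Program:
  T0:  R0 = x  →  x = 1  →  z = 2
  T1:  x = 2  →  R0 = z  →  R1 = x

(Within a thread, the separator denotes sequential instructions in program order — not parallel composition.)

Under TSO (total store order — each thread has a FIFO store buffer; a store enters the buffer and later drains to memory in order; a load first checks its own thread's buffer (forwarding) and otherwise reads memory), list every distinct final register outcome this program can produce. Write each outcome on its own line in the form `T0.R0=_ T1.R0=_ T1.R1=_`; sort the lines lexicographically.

T0.R0=0 T1.R0=0 T1.R1=1
T0.R0=0 T1.R0=0 T1.R1=2
T0.R0=0 T1.R0=2 T1.R1=1
T0.R0=0 T1.R0=2 T1.R1=2
T0.R0=2 T1.R0=0 T1.R1=1
T0.R0=2 T1.R0=0 T1.R1=2
T0.R0=2 T1.R0=2 T1.R1=1

outcome vector order: (T0.R0,T1.R0,T1.R1)
|TSO outcomes| = 7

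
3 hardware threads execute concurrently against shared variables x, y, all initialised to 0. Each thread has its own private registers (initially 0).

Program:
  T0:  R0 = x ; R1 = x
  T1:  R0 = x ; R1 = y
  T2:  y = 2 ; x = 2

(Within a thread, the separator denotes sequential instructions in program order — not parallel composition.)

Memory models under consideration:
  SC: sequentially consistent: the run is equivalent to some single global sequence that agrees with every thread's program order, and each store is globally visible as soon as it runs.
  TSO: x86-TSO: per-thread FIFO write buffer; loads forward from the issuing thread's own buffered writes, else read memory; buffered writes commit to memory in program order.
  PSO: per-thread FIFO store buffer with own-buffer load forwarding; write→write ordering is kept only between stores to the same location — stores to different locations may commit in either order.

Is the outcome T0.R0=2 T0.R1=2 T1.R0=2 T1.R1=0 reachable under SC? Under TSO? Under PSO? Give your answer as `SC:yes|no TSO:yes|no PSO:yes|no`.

outcome vector order: (T0.R0,T0.R1,T1.R0,T1.R1)
under SC → <0 0 0 0> <0 0 0 2> <0 0 2 2> <0 2 0 0> <0 2 0 2> <0 2 2 2> <2 2 0 0> <2 2 0 2> <2 2 2 2>
under TSO → <0 0 0 0> <0 0 0 2> <0 0 2 2> <0 2 0 0> <0 2 0 2> <0 2 2 2> <2 2 0 0> <2 2 0 2> <2 2 2 2>
under PSO → <0 0 0 0> <0 0 0 2> <0 0 2 0> <0 0 2 2> <0 2 0 0> <0 2 0 2> <0 2 2 0> <0 2 2 2> <2 2 0 0> <2 2 0 2> <2 2 2 0> <2 2 2 2>
target <2 2 2 0> ∈ {PSO}

SC:no TSO:no PSO:yes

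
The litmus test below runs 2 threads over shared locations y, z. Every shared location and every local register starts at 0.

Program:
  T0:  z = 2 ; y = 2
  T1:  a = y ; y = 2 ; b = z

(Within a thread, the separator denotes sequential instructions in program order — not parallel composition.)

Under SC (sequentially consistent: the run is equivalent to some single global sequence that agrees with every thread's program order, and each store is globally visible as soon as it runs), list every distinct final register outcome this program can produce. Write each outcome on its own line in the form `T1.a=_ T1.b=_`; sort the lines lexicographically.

T1.a=0 T1.b=0
T1.a=0 T1.b=2
T1.a=2 T1.b=2

outcome vector order: (T1.a,T1.b)
|SC outcomes| = 3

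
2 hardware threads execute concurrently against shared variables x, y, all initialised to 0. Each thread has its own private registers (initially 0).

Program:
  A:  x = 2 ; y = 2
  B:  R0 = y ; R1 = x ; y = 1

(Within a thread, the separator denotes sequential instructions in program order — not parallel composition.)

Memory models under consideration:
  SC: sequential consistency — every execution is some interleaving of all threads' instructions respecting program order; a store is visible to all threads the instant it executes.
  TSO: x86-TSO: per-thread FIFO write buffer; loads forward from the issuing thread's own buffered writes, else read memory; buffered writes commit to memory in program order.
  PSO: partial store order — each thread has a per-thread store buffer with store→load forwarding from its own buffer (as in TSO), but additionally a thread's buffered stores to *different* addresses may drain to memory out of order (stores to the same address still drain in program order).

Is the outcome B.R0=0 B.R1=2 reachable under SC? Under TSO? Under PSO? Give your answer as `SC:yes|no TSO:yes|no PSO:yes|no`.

SC:yes TSO:yes PSO:yes

outcome vector order: (B.R0,B.R1)
under SC → (0,0) (0,2) (2,2)
under TSO → (0,0) (0,2) (2,2)
under PSO → (0,0) (0,2) (2,0) (2,2)
target (0,2) ∈ {SC,TSO,PSO}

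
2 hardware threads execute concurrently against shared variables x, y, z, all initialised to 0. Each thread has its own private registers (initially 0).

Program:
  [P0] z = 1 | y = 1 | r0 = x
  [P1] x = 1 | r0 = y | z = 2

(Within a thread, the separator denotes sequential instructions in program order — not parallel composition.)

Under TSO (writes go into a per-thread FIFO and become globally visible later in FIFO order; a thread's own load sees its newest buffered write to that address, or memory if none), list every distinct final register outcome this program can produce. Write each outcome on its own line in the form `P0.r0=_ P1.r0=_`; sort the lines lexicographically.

P0.r0=0 P1.r0=0
P0.r0=0 P1.r0=1
P0.r0=1 P1.r0=0
P0.r0=1 P1.r0=1

outcome vector order: (P0.r0,P1.r0)
|TSO outcomes| = 4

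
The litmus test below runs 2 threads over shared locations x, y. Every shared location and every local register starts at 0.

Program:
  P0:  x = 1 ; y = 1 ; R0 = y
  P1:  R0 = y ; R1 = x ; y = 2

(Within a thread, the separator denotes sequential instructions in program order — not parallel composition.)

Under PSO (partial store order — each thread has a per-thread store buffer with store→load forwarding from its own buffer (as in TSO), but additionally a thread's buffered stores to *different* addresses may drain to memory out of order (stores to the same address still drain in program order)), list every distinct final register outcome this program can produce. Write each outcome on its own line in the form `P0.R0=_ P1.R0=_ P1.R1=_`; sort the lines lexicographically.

P0.R0=1 P1.R0=0 P1.R1=0
P0.R0=1 P1.R0=0 P1.R1=1
P0.R0=1 P1.R0=1 P1.R1=0
P0.R0=1 P1.R0=1 P1.R1=1
P0.R0=2 P1.R0=0 P1.R1=0
P0.R0=2 P1.R0=0 P1.R1=1
P0.R0=2 P1.R0=1 P1.R1=0
P0.R0=2 P1.R0=1 P1.R1=1

outcome vector order: (P0.R0,P1.R0,P1.R1)
|PSO outcomes| = 8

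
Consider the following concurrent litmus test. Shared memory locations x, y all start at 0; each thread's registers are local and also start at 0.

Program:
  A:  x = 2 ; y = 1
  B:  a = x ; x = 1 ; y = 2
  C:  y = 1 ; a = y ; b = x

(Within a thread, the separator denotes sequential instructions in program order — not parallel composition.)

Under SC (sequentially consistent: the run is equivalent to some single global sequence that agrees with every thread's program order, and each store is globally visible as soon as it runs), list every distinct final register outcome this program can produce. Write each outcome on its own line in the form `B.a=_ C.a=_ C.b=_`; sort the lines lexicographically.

B.a=0 C.a=1 C.b=0
B.a=0 C.a=1 C.b=1
B.a=0 C.a=1 C.b=2
B.a=0 C.a=2 C.b=1
B.a=0 C.a=2 C.b=2
B.a=2 C.a=1 C.b=0
B.a=2 C.a=1 C.b=1
B.a=2 C.a=1 C.b=2
B.a=2 C.a=2 C.b=1

outcome vector order: (B.a,C.a,C.b)
|SC outcomes| = 9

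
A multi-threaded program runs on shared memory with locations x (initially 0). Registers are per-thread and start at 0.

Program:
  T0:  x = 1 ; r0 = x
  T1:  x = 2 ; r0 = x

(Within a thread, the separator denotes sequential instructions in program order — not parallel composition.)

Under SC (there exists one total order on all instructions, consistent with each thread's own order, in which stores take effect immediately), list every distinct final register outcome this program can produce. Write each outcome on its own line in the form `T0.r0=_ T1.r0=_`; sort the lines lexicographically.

T0.r0=1 T1.r0=1
T0.r0=1 T1.r0=2
T0.r0=2 T1.r0=2

outcome vector order: (T0.r0,T1.r0)
|SC outcomes| = 3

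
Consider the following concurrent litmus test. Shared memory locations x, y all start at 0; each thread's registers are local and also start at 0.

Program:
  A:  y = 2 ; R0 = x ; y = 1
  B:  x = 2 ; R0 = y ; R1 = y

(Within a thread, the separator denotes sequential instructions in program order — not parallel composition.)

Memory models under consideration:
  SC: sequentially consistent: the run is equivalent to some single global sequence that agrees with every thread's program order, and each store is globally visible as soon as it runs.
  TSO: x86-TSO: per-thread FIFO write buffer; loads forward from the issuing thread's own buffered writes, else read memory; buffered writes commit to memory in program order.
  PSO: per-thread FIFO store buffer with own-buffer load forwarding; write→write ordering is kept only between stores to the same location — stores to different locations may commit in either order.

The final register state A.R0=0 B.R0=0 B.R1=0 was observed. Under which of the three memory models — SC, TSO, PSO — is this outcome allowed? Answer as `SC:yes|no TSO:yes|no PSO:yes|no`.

SC:no TSO:yes PSO:yes

outcome vector order: (A.R0,B.R0,B.R1)
under SC → (0,1,1), (0,2,1), (0,2,2), (2,0,0), (2,0,1), (2,0,2), (2,1,1), (2,2,1), (2,2,2)
under TSO → (0,0,0), (0,0,1), (0,0,2), (0,1,1), (0,2,1), (0,2,2), (2,0,0), (2,0,1), (2,0,2), (2,1,1), (2,2,1), (2,2,2)
under PSO → (0,0,0), (0,0,1), (0,0,2), (0,1,1), (0,2,1), (0,2,2), (2,0,0), (2,0,1), (2,0,2), (2,1,1), (2,2,1), (2,2,2)
target (0,0,0) ∈ {TSO,PSO}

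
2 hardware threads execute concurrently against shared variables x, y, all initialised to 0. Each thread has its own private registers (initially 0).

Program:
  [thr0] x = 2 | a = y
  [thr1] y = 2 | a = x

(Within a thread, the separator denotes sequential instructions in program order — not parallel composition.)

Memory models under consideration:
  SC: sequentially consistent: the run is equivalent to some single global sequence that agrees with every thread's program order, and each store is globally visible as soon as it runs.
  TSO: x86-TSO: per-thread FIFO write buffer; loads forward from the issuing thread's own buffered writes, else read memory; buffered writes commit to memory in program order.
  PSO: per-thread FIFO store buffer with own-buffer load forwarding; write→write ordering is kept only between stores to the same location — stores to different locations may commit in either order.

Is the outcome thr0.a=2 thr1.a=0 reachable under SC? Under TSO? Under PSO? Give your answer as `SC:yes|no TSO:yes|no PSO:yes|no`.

outcome vector order: (thr0.a,thr1.a)
under SC → 0/2; 2/0; 2/2
under TSO → 0/0; 0/2; 2/0; 2/2
under PSO → 0/0; 0/2; 2/0; 2/2
target 2/0 ∈ {SC,TSO,PSO}

SC:yes TSO:yes PSO:yes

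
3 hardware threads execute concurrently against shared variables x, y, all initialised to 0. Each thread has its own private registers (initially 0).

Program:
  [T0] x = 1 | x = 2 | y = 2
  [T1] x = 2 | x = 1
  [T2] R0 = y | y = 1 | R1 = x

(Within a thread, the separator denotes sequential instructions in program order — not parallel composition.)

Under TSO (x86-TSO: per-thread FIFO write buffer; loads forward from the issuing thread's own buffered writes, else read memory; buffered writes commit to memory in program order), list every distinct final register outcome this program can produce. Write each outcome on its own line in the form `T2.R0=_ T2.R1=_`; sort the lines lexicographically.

outcome vector order: (T2.R0,T2.R1)
|TSO outcomes| = 5

T2.R0=0 T2.R1=0
T2.R0=0 T2.R1=1
T2.R0=0 T2.R1=2
T2.R0=2 T2.R1=1
T2.R0=2 T2.R1=2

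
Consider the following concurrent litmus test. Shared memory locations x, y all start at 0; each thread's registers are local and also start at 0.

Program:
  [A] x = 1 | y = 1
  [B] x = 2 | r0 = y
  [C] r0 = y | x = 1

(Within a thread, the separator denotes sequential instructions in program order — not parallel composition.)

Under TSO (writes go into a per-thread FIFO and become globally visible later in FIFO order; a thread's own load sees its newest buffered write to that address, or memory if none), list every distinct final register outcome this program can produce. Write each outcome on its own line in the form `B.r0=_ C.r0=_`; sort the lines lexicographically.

B.r0=0 C.r0=0
B.r0=0 C.r0=1
B.r0=1 C.r0=0
B.r0=1 C.r0=1

outcome vector order: (B.r0,C.r0)
|TSO outcomes| = 4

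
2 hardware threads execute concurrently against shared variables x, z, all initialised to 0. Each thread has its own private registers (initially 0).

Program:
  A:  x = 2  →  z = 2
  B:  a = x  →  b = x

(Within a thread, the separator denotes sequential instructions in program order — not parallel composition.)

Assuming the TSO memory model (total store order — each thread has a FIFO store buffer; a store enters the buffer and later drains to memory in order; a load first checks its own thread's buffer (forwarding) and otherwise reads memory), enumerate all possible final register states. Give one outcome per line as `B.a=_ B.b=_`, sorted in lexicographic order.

B.a=0 B.b=0
B.a=0 B.b=2
B.a=2 B.b=2

outcome vector order: (B.a,B.b)
|TSO outcomes| = 3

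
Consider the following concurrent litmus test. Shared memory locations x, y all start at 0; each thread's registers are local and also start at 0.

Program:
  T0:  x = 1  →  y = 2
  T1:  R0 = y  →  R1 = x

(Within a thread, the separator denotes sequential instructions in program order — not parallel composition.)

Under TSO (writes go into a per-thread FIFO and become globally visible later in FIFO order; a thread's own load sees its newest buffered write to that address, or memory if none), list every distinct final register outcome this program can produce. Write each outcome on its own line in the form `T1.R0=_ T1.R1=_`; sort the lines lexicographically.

T1.R0=0 T1.R1=0
T1.R0=0 T1.R1=1
T1.R0=2 T1.R1=1

outcome vector order: (T1.R0,T1.R1)
|TSO outcomes| = 3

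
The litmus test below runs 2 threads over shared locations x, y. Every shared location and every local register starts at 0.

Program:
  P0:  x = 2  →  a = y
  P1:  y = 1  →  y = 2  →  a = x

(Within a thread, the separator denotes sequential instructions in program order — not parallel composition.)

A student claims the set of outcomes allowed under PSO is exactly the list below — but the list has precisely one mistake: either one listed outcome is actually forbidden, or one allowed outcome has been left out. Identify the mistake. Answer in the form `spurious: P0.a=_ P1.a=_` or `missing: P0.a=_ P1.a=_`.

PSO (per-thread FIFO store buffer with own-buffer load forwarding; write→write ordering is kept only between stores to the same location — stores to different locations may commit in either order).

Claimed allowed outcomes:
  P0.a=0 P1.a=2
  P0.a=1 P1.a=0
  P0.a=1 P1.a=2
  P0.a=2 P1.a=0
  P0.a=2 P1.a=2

outcome vector order: (P0.a,P1.a)
[PSO] allowed = {<0 0>, <0 2>, <1 0>, <1 2>, <2 0>, <2 2>}
PSO∖claimed = {<0 0>}

missing: P0.a=0 P1.a=0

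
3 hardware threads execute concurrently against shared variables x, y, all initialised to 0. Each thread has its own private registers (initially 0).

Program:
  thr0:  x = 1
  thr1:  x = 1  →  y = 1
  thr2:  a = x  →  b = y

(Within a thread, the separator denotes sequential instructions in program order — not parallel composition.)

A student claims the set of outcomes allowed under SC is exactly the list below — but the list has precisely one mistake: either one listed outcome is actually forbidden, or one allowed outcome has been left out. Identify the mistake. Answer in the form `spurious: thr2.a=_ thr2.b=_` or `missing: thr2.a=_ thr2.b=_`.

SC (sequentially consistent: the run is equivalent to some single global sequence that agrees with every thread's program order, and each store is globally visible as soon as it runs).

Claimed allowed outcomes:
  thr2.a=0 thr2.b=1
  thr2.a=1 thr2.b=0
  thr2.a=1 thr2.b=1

outcome vector order: (thr2.a,thr2.b)
under SC → 0/0 0/1 1/0 1/1
SC∖claimed = {0/0}

missing: thr2.a=0 thr2.b=0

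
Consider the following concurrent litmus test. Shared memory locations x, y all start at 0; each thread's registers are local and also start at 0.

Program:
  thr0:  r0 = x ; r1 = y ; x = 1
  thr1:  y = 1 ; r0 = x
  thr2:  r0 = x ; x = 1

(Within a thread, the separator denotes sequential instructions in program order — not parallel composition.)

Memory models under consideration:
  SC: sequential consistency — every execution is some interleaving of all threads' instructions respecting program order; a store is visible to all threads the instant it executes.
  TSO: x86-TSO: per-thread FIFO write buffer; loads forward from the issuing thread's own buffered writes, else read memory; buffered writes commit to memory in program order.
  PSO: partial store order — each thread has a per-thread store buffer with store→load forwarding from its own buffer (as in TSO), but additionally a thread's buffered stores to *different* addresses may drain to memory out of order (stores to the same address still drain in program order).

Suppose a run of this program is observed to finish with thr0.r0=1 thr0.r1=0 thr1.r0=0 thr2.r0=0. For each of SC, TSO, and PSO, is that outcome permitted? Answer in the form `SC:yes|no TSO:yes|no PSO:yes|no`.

outcome vector order: (thr0.r0,thr0.r1,thr1.r0,thr2.r0)
under SC → 0000, 0001, 0010, 0011, 0100, 0101, 0110, 0111, 1010, 1100, 1110
under TSO → 0000, 0001, 0010, 0011, 0100, 0101, 0110, 0111, 1000, 1010, 1100, 1110
under PSO → 0000, 0001, 0010, 0011, 0100, 0101, 0110, 0111, 1000, 1010, 1100, 1110
target 1000 ∈ {TSO,PSO}

SC:no TSO:yes PSO:yes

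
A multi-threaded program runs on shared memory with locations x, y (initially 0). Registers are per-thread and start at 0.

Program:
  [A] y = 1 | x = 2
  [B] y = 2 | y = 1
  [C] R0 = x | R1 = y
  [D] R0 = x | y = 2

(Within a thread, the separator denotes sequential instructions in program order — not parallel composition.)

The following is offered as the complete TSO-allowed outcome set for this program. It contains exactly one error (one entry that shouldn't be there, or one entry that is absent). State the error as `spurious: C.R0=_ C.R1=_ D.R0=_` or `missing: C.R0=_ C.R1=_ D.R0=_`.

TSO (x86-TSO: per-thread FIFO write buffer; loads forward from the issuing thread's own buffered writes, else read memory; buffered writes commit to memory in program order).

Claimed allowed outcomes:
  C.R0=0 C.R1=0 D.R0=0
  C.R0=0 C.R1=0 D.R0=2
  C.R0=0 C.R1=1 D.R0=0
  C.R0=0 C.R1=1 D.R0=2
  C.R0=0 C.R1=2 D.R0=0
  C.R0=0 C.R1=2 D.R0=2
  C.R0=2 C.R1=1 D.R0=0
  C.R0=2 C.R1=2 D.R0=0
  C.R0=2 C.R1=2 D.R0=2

outcome vector order: (C.R0,C.R1,D.R0)
[TSO] allowed = {000; 002; 010; 012; 020; 022; 210; 212; 220; 222}
TSO∖claimed = {212}

missing: C.R0=2 C.R1=1 D.R0=2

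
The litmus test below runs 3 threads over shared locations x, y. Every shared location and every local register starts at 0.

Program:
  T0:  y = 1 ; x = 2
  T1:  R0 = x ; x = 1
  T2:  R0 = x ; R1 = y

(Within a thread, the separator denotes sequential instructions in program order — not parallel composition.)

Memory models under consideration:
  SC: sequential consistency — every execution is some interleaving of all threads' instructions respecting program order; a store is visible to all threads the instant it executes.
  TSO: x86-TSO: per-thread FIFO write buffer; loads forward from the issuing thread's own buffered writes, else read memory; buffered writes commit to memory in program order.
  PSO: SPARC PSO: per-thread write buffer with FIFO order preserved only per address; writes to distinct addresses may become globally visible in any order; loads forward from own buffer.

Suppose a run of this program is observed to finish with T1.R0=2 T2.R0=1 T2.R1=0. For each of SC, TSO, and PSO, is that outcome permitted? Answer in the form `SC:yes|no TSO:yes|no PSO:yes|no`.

outcome vector order: (T1.R0,T2.R0,T2.R1)
under SC → <0 0 0> <0 0 1> <0 1 0> <0 1 1> <0 2 1> <2 0 0> <2 0 1> <2 1 1> <2 2 1>
under TSO → <0 0 0> <0 0 1> <0 1 0> <0 1 1> <0 2 1> <2 0 0> <2 0 1> <2 1 1> <2 2 1>
under PSO → <0 0 0> <0 0 1> <0 1 0> <0 1 1> <0 2 0> <0 2 1> <2 0 0> <2 0 1> <2 1 0> <2 1 1> <2 2 0> <2 2 1>
target <2 1 0> ∈ {PSO}

SC:no TSO:no PSO:yes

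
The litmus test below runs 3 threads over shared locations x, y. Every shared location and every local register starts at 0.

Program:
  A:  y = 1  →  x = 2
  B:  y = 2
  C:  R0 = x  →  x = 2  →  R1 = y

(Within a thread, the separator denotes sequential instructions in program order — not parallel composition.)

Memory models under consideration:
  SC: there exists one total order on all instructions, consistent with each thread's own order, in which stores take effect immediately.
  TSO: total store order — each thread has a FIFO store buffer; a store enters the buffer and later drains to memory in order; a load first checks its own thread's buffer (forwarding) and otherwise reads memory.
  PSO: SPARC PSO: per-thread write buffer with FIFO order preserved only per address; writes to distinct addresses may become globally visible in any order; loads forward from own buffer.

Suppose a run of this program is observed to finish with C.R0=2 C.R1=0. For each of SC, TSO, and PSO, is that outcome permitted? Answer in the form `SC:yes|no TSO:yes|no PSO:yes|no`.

outcome vector order: (C.R0,C.R1)
SC (5): 0/0, 0/1, 0/2, 2/1, 2/2
TSO (5): 0/0, 0/1, 0/2, 2/1, 2/2
PSO (6): 0/0, 0/1, 0/2, 2/0, 2/1, 2/2
target 2/0 ∈ {PSO}

SC:no TSO:no PSO:yes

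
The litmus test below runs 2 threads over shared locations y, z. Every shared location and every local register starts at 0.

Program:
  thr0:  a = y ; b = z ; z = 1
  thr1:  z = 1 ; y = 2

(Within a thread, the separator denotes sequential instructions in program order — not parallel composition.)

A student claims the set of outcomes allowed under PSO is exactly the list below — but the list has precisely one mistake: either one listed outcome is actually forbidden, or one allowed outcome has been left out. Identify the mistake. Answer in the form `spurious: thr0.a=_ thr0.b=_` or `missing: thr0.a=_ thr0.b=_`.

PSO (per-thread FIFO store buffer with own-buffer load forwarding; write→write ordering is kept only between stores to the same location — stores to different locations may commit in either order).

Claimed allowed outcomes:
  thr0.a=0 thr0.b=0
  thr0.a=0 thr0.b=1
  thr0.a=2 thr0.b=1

outcome vector order: (thr0.a,thr0.b)
PSO: 4 outcomes — {0/0, 0/1, 2/0, 2/1}
PSO∖claimed = {2/0}

missing: thr0.a=2 thr0.b=0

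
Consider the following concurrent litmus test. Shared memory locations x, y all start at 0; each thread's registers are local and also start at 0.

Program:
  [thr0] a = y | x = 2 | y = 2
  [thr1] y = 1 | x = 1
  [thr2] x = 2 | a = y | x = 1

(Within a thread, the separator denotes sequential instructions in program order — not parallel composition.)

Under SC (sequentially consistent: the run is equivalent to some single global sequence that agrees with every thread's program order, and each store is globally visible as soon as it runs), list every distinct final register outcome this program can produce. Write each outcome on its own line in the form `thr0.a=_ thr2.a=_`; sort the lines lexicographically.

outcome vector order: (thr0.a,thr2.a)
|SC outcomes| = 6

thr0.a=0 thr2.a=0
thr0.a=0 thr2.a=1
thr0.a=0 thr2.a=2
thr0.a=1 thr2.a=0
thr0.a=1 thr2.a=1
thr0.a=1 thr2.a=2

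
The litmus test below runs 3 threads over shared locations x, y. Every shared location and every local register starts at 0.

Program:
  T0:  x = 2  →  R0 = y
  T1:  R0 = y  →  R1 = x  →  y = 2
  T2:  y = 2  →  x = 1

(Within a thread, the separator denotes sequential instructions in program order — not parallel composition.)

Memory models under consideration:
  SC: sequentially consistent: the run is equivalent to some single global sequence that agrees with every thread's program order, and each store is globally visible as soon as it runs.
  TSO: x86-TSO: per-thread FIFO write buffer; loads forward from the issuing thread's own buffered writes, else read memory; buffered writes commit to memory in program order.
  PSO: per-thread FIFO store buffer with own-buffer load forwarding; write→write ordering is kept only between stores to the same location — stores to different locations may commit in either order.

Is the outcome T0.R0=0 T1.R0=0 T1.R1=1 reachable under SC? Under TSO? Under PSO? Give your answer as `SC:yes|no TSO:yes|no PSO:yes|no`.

outcome vector order: (T0.R0,T1.R0,T1.R1)
SC (11): 0/0/0 0/0/1 0/0/2 0/2/1 0/2/2 2/0/0 2/0/1 2/0/2 2/2/0 2/2/1 2/2/2
TSO (12): 0/0/0 0/0/1 0/0/2 0/2/0 0/2/1 0/2/2 2/0/0 2/0/1 2/0/2 2/2/0 2/2/1 2/2/2
PSO (12): 0/0/0 0/0/1 0/0/2 0/2/0 0/2/1 0/2/2 2/0/0 2/0/1 2/0/2 2/2/0 2/2/1 2/2/2
target 0/0/1 ∈ {SC,TSO,PSO}

SC:yes TSO:yes PSO:yes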